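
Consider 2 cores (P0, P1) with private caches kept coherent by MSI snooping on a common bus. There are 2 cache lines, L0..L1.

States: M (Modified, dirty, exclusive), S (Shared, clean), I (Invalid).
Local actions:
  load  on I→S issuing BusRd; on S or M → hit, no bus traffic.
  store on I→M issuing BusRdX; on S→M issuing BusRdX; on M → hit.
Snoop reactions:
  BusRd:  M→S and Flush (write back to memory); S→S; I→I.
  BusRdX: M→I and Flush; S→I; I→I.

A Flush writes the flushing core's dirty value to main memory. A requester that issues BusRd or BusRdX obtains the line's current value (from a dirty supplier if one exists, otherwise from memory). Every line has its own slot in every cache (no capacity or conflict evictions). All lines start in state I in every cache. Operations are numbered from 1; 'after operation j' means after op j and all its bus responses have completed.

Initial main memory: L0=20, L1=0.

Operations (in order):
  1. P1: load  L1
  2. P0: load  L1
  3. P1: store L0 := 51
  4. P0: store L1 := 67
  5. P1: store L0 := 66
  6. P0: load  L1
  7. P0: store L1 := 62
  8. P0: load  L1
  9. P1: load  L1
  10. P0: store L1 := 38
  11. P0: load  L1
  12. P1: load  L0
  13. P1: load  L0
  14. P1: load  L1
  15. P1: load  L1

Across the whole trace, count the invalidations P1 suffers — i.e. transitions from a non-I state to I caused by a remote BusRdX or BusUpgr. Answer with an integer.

invalidations = 2

[1] P1: load  L1 | P0:I, P1:S(0) | bus: BusRd
[2] P0: load  L1 | P0:S(0), P1:S(0) | bus: BusRd
[3] P1: store L0 := 51 | P0:I, P1:M(51) | bus: BusRdX
[4] P0: store L1 := 67 | P0:M(67), P1:I | bus: BusRdX
[5] P1: store L0 := 66 | P0:I, P1:M(66) | bus: none
[6] P0: load  L1 | P0:M(67), P1:I | bus: none
[7] P0: store L1 := 62 | P0:M(62), P1:I | bus: none
[8] P0: load  L1 | P0:M(62), P1:I | bus: none
[9] P1: load  L1 | P0:S(62), P1:S(62) | bus: BusRd,Flush
[10] P0: store L1 := 38 | P0:M(38), P1:I | bus: BusRdX
[11] P0: load  L1 | P0:M(38), P1:I | bus: none
[12] P1: load  L0 | P0:I, P1:M(66) | bus: none
[13] P1: load  L0 | P0:I, P1:M(66) | bus: none
[14] P1: load  L1 | P0:S(38), P1:S(38) | bus: BusRd,Flush
[15] P1: load  L1 | P0:S(38), P1:S(38) | bus: none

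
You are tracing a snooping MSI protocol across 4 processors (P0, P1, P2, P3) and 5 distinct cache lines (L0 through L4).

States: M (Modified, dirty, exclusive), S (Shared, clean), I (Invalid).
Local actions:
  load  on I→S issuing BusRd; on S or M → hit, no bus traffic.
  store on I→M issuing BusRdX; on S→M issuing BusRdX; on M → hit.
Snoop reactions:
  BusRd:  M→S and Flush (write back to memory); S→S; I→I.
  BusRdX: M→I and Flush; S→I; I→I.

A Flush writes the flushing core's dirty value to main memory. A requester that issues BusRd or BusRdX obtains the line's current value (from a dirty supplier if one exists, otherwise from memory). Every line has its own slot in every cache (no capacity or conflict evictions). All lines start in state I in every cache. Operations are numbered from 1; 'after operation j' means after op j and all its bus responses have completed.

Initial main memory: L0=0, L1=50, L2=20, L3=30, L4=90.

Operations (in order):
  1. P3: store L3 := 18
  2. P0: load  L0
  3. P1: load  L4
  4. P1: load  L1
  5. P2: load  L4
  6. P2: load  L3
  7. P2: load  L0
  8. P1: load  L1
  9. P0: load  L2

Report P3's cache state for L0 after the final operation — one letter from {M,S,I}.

state = I

  op1 P3: store L3 := 18 → I/I/I/M on L3; bus BusRdX; mem=30
  op2 P0: load  L0 → S/I/I/I on L0; bus BusRd; mem=0
  op3 P1: load  L4 → I/S/I/I on L4; bus BusRd; mem=90
  op4 P1: load  L1 → I/S/I/I on L1; bus BusRd; mem=50
  op5 P2: load  L4 → I/S/S/I on L4; bus BusRd; mem=90
  op6 P2: load  L3 → I/I/S/S on L3; bus BusRd Flush; mem=18
  op7 P2: load  L0 → S/I/S/I on L0; bus BusRd; mem=0
  op8 P1: load  L1 → I/S/I/I on L1; bus (none); mem=50
  op9 P0: load  L2 → S/I/I/I on L2; bus BusRd; mem=20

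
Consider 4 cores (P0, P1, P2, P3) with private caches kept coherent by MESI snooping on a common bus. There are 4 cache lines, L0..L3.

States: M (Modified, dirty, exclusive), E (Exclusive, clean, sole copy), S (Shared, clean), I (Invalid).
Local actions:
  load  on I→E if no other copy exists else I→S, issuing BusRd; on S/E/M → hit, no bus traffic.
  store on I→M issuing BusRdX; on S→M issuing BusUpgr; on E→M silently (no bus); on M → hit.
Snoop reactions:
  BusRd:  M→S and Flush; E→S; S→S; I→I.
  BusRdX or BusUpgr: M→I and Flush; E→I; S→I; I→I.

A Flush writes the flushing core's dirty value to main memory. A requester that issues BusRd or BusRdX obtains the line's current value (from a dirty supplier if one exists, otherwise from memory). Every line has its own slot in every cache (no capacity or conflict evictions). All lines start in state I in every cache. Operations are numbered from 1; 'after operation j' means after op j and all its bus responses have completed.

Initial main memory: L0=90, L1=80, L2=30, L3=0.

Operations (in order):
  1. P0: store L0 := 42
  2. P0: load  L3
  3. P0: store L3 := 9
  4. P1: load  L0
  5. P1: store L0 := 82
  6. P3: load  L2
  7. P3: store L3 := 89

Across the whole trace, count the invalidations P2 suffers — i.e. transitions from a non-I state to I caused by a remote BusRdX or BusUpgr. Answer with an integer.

  op1 P0: store L0 := 42 → M/I/I/I on L0; bus BusRdX; mem=90
  op2 P0: load  L3 → E/I/I/I on L3; bus BusRd; mem=0
  op3 P0: store L3 := 9 → M/I/I/I on L3; bus (none); mem=0
  op4 P1: load  L0 → S/S/I/I on L0; bus BusRd Flush; mem=42
  op5 P1: store L0 := 82 → I/M/I/I on L0; bus BusUpgr; mem=42
  op6 P3: load  L2 → I/I/I/E on L2; bus BusRd; mem=30
  op7 P3: store L3 := 89 → I/I/I/M on L3; bus BusRdX Flush; mem=9

invalidations = 0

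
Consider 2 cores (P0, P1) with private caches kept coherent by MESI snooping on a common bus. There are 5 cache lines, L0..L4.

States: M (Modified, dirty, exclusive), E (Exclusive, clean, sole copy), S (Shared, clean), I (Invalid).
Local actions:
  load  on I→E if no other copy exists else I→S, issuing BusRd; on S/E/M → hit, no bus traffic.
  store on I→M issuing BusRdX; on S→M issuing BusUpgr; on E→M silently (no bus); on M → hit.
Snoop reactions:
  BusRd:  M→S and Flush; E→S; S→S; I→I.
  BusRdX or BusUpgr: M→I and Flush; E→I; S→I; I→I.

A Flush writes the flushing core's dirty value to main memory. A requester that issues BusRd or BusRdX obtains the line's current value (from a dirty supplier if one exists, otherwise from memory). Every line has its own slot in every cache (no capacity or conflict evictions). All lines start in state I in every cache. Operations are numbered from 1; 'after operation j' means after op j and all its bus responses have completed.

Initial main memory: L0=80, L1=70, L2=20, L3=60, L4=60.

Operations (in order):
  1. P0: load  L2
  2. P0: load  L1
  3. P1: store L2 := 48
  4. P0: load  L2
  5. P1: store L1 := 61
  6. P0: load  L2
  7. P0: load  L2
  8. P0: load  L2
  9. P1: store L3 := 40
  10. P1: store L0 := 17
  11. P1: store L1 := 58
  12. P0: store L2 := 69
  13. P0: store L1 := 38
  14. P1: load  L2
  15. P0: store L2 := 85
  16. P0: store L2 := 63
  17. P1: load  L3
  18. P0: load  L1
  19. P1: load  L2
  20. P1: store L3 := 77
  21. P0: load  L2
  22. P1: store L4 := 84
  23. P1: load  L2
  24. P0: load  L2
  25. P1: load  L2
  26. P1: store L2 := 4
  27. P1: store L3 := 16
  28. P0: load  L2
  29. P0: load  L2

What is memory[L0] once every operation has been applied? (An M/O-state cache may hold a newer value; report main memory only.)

memory[L0] = 80

step 1: P0: load  L2  ⟶  EI  (L2)  txn=BusRd  M[L2]=20
step 2: P0: load  L1  ⟶  EI  (L1)  txn=BusRd  M[L1]=70
step 3: P1: store L2 := 48  ⟶  IM  (L2)  txn=BusRdX  M[L2]=20
step 4: P0: load  L2  ⟶  SS  (L2)  txn=BusRd+Flush  M[L2]=48
step 5: P1: store L1 := 61  ⟶  IM  (L1)  txn=BusRdX  M[L1]=70
step 6: P0: load  L2  ⟶  SS  (L2)  txn=∅  M[L2]=48
step 7: P0: load  L2  ⟶  SS  (L2)  txn=∅  M[L2]=48
step 8: P0: load  L2  ⟶  SS  (L2)  txn=∅  M[L2]=48
step 9: P1: store L3 := 40  ⟶  IM  (L3)  txn=BusRdX  M[L3]=60
step 10: P1: store L0 := 17  ⟶  IM  (L0)  txn=BusRdX  M[L0]=80
step 11: P1: store L1 := 58  ⟶  IM  (L1)  txn=∅  M[L1]=70
step 12: P0: store L2 := 69  ⟶  MI  (L2)  txn=BusUpgr  M[L2]=48
step 13: P0: store L1 := 38  ⟶  MI  (L1)  txn=BusRdX+Flush  M[L1]=58
step 14: P1: load  L2  ⟶  SS  (L2)  txn=BusRd+Flush  M[L2]=69
step 15: P0: store L2 := 85  ⟶  MI  (L2)  txn=BusUpgr  M[L2]=69
step 16: P0: store L2 := 63  ⟶  MI  (L2)  txn=∅  M[L2]=69
step 17: P1: load  L3  ⟶  IM  (L3)  txn=∅  M[L3]=60
step 18: P0: load  L1  ⟶  MI  (L1)  txn=∅  M[L1]=58
step 19: P1: load  L2  ⟶  SS  (L2)  txn=BusRd+Flush  M[L2]=63
step 20: P1: store L3 := 77  ⟶  IM  (L3)  txn=∅  M[L3]=60
step 21: P0: load  L2  ⟶  SS  (L2)  txn=∅  M[L2]=63
step 22: P1: store L4 := 84  ⟶  IM  (L4)  txn=BusRdX  M[L4]=60
step 23: P1: load  L2  ⟶  SS  (L2)  txn=∅  M[L2]=63
step 24: P0: load  L2  ⟶  SS  (L2)  txn=∅  M[L2]=63
step 25: P1: load  L2  ⟶  SS  (L2)  txn=∅  M[L2]=63
step 26: P1: store L2 := 4  ⟶  IM  (L2)  txn=BusUpgr  M[L2]=63
step 27: P1: store L3 := 16  ⟶  IM  (L3)  txn=∅  M[L3]=60
step 28: P0: load  L2  ⟶  SS  (L2)  txn=BusRd+Flush  M[L2]=4
step 29: P0: load  L2  ⟶  SS  (L2)  txn=∅  M[L2]=4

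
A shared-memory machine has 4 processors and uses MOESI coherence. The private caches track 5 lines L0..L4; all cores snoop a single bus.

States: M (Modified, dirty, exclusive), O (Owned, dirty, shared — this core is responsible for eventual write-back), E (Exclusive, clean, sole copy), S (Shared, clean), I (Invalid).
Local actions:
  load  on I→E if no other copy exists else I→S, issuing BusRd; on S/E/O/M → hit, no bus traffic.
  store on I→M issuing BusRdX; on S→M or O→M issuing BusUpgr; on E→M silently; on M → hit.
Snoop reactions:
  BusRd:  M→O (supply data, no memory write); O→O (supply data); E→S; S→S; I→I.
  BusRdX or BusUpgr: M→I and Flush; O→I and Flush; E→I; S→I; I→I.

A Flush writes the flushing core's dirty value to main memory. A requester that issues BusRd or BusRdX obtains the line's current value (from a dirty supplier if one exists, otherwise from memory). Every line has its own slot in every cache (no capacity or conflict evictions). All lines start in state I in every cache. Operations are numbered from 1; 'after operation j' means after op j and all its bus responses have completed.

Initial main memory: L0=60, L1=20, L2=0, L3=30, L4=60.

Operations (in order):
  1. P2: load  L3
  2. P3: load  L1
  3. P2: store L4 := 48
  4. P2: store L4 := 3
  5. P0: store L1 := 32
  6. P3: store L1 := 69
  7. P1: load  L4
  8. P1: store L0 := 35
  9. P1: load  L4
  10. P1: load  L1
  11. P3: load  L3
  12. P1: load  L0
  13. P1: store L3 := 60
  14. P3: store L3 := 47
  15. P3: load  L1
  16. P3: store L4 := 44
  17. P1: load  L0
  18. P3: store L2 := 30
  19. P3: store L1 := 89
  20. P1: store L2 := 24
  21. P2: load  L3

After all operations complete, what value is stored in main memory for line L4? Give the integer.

step 1: P2: load  L3  ⟶  IIEI  (L3)  txn=BusRd  M[L3]=30
step 2: P3: load  L1  ⟶  IIIE  (L1)  txn=BusRd  M[L1]=20
step 3: P2: store L4 := 48  ⟶  IIMI  (L4)  txn=BusRdX  M[L4]=60
step 4: P2: store L4 := 3  ⟶  IIMI  (L4)  txn=∅  M[L4]=60
step 5: P0: store L1 := 32  ⟶  MIII  (L1)  txn=BusRdX  M[L1]=20
step 6: P3: store L1 := 69  ⟶  IIIM  (L1)  txn=BusRdX+Flush  M[L1]=32
step 7: P1: load  L4  ⟶  ISOI  (L4)  txn=BusRd  M[L4]=60
step 8: P1: store L0 := 35  ⟶  IMII  (L0)  txn=BusRdX  M[L0]=60
step 9: P1: load  L4  ⟶  ISOI  (L4)  txn=∅  M[L4]=60
step 10: P1: load  L1  ⟶  ISIO  (L1)  txn=BusRd  M[L1]=32
step 11: P3: load  L3  ⟶  IISS  (L3)  txn=BusRd  M[L3]=30
step 12: P1: load  L0  ⟶  IMII  (L0)  txn=∅  M[L0]=60
step 13: P1: store L3 := 60  ⟶  IMII  (L3)  txn=BusRdX  M[L3]=30
step 14: P3: store L3 := 47  ⟶  IIIM  (L3)  txn=BusRdX+Flush  M[L3]=60
step 15: P3: load  L1  ⟶  ISIO  (L1)  txn=∅  M[L1]=32
step 16: P3: store L4 := 44  ⟶  IIIM  (L4)  txn=BusRdX+Flush  M[L4]=3
step 17: P1: load  L0  ⟶  IMII  (L0)  txn=∅  M[L0]=60
step 18: P3: store L2 := 30  ⟶  IIIM  (L2)  txn=BusRdX  M[L2]=0
step 19: P3: store L1 := 89  ⟶  IIIM  (L1)  txn=BusUpgr  M[L1]=32
step 20: P1: store L2 := 24  ⟶  IMII  (L2)  txn=BusRdX+Flush  M[L2]=30
step 21: P2: load  L3  ⟶  IISO  (L3)  txn=BusRd  M[L3]=60

memory[L4] = 3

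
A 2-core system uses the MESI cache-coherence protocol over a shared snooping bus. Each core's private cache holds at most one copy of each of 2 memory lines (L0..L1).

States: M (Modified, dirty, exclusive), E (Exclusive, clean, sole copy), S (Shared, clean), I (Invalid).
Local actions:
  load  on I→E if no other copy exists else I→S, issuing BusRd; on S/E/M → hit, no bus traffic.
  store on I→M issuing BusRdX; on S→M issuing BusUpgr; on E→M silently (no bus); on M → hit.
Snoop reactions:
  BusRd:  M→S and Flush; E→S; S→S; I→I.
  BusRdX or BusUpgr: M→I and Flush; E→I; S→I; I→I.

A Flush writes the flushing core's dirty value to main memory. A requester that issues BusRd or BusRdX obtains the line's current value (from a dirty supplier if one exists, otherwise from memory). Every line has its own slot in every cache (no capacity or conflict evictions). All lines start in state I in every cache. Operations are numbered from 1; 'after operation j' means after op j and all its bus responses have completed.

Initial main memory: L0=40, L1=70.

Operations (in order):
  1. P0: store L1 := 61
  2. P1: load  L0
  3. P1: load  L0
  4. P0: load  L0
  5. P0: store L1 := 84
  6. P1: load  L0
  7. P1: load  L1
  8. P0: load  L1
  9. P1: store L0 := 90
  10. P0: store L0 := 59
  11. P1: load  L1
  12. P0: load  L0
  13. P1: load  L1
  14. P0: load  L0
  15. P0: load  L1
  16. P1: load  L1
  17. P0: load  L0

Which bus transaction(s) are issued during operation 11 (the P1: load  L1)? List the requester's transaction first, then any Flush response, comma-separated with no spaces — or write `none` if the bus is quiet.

bus = none

  op1 P0: store L1 := 61 → M/I on L1; bus BusRdX; mem=70
  op2 P1: load  L0 → I/E on L0; bus BusRd; mem=40
  op3 P1: load  L0 → I/E on L0; bus (none); mem=40
  op4 P0: load  L0 → S/S on L0; bus BusRd; mem=40
  op5 P0: store L1 := 84 → M/I on L1; bus (none); mem=70
  op6 P1: load  L0 → S/S on L0; bus (none); mem=40
  op7 P1: load  L1 → S/S on L1; bus BusRd Flush; mem=84
  op8 P0: load  L1 → S/S on L1; bus (none); mem=84
  op9 P1: store L0 := 90 → I/M on L0; bus BusUpgr; mem=40
  op10 P0: store L0 := 59 → M/I on L0; bus BusRdX Flush; mem=90
  op11 P1: load  L1 → S/S on L1; bus (none); mem=84
  op12 P0: load  L0 → M/I on L0; bus (none); mem=90
  op13 P1: load  L1 → S/S on L1; bus (none); mem=84
  op14 P0: load  L0 → M/I on L0; bus (none); mem=90
  op15 P0: load  L1 → S/S on L1; bus (none); mem=84
  op16 P1: load  L1 → S/S on L1; bus (none); mem=84
  op17 P0: load  L0 → M/I on L0; bus (none); mem=90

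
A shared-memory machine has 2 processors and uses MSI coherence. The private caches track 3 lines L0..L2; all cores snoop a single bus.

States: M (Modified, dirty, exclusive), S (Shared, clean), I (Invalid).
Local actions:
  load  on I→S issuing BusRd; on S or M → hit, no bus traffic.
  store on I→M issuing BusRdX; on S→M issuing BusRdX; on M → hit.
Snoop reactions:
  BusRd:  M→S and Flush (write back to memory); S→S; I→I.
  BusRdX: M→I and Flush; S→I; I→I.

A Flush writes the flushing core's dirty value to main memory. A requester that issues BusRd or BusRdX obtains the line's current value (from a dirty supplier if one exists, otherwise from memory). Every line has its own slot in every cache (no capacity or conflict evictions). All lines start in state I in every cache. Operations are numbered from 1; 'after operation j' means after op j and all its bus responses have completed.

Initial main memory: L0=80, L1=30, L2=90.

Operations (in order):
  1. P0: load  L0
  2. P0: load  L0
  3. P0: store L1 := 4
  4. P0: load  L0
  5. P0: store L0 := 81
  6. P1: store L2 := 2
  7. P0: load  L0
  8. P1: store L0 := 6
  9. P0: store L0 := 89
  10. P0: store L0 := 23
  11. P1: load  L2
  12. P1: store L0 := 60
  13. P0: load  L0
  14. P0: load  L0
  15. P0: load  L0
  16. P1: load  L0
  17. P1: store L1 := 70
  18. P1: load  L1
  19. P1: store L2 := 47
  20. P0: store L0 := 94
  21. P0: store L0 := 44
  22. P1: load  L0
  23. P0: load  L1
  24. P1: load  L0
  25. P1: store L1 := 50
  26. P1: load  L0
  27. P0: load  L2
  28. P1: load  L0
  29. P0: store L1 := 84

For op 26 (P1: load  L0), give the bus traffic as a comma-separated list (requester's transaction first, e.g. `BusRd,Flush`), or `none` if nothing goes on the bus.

bus = none

1. P0: load  L0  bus=[BusRd]  L0: P0=S P1=I  mem[L0]=80
2. P0: load  L0  bus=[-]  L0: P0=S P1=I  mem[L0]=80
3. P0: store L1 := 4  bus=[BusRdX]  L1: P0=M P1=I  mem[L1]=30
4. P0: load  L0  bus=[-]  L0: P0=S P1=I  mem[L0]=80
5. P0: store L0 := 81  bus=[BusRdX]  L0: P0=M P1=I  mem[L0]=80
6. P1: store L2 := 2  bus=[BusRdX]  L2: P0=I P1=M  mem[L2]=90
7. P0: load  L0  bus=[-]  L0: P0=M P1=I  mem[L0]=80
8. P1: store L0 := 6  bus=[BusRdX,Flush]  L0: P0=I P1=M  mem[L0]=81
9. P0: store L0 := 89  bus=[BusRdX,Flush]  L0: P0=M P1=I  mem[L0]=6
10. P0: store L0 := 23  bus=[-]  L0: P0=M P1=I  mem[L0]=6
11. P1: load  L2  bus=[-]  L2: P0=I P1=M  mem[L2]=90
12. P1: store L0 := 60  bus=[BusRdX,Flush]  L0: P0=I P1=M  mem[L0]=23
13. P0: load  L0  bus=[BusRd,Flush]  L0: P0=S P1=S  mem[L0]=60
14. P0: load  L0  bus=[-]  L0: P0=S P1=S  mem[L0]=60
15. P0: load  L0  bus=[-]  L0: P0=S P1=S  mem[L0]=60
16. P1: load  L0  bus=[-]  L0: P0=S P1=S  mem[L0]=60
17. P1: store L1 := 70  bus=[BusRdX,Flush]  L1: P0=I P1=M  mem[L1]=4
18. P1: load  L1  bus=[-]  L1: P0=I P1=M  mem[L1]=4
19. P1: store L2 := 47  bus=[-]  L2: P0=I P1=M  mem[L2]=90
20. P0: store L0 := 94  bus=[BusRdX]  L0: P0=M P1=I  mem[L0]=60
21. P0: store L0 := 44  bus=[-]  L0: P0=M P1=I  mem[L0]=60
22. P1: load  L0  bus=[BusRd,Flush]  L0: P0=S P1=S  mem[L0]=44
23. P0: load  L1  bus=[BusRd,Flush]  L1: P0=S P1=S  mem[L1]=70
24. P1: load  L0  bus=[-]  L0: P0=S P1=S  mem[L0]=44
25. P1: store L1 := 50  bus=[BusRdX]  L1: P0=I P1=M  mem[L1]=70
26. P1: load  L0  bus=[-]  L0: P0=S P1=S  mem[L0]=44
27. P0: load  L2  bus=[BusRd,Flush]  L2: P0=S P1=S  mem[L2]=47
28. P1: load  L0  bus=[-]  L0: P0=S P1=S  mem[L0]=44
29. P0: store L1 := 84  bus=[BusRdX,Flush]  L1: P0=M P1=I  mem[L1]=50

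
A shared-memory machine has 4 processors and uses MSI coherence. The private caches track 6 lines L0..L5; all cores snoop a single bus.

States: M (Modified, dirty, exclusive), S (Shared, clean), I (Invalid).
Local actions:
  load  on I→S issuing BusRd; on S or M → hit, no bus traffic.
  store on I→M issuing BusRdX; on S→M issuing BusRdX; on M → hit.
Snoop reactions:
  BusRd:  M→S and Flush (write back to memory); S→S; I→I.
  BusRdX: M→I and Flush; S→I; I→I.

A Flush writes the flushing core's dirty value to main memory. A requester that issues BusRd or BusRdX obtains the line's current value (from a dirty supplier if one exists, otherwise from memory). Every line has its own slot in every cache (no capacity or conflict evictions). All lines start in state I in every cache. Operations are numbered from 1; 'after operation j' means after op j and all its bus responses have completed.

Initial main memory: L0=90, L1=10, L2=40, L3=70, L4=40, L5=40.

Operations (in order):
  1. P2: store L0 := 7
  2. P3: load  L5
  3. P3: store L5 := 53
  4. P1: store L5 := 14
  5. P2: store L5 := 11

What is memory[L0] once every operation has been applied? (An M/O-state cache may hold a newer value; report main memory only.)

  op1 P2: store L0 := 7 → I/I/M/I on L0; bus BusRdX; mem=90
  op2 P3: load  L5 → I/I/I/S on L5; bus BusRd; mem=40
  op3 P3: store L5 := 53 → I/I/I/M on L5; bus BusRdX; mem=40
  op4 P1: store L5 := 14 → I/M/I/I on L5; bus BusRdX Flush; mem=53
  op5 P2: store L5 := 11 → I/I/M/I on L5; bus BusRdX Flush; mem=14

memory[L0] = 90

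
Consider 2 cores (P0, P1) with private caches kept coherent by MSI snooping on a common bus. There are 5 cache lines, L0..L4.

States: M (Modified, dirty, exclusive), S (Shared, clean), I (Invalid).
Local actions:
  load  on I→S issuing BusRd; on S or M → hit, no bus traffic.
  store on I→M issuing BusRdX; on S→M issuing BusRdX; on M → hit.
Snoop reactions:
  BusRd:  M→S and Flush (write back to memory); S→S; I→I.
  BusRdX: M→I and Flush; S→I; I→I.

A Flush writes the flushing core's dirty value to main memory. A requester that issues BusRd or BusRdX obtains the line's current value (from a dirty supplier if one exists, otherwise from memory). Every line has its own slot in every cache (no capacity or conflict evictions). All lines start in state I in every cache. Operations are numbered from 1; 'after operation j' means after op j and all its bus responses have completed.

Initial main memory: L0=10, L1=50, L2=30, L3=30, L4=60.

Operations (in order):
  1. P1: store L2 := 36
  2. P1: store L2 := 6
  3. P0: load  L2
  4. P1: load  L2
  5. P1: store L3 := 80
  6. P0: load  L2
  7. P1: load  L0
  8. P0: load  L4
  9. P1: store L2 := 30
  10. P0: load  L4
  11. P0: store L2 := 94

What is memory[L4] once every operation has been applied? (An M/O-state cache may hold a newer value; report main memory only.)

memory[L4] = 60

step 1: P1: store L2 := 36  ⟶  IM  (L2)  txn=BusRdX  M[L2]=30
step 2: P1: store L2 := 6  ⟶  IM  (L2)  txn=∅  M[L2]=30
step 3: P0: load  L2  ⟶  SS  (L2)  txn=BusRd+Flush  M[L2]=6
step 4: P1: load  L2  ⟶  SS  (L2)  txn=∅  M[L2]=6
step 5: P1: store L3 := 80  ⟶  IM  (L3)  txn=BusRdX  M[L3]=30
step 6: P0: load  L2  ⟶  SS  (L2)  txn=∅  M[L2]=6
step 7: P1: load  L0  ⟶  IS  (L0)  txn=BusRd  M[L0]=10
step 8: P0: load  L4  ⟶  SI  (L4)  txn=BusRd  M[L4]=60
step 9: P1: store L2 := 30  ⟶  IM  (L2)  txn=BusRdX  M[L2]=6
step 10: P0: load  L4  ⟶  SI  (L4)  txn=∅  M[L4]=60
step 11: P0: store L2 := 94  ⟶  MI  (L2)  txn=BusRdX+Flush  M[L2]=30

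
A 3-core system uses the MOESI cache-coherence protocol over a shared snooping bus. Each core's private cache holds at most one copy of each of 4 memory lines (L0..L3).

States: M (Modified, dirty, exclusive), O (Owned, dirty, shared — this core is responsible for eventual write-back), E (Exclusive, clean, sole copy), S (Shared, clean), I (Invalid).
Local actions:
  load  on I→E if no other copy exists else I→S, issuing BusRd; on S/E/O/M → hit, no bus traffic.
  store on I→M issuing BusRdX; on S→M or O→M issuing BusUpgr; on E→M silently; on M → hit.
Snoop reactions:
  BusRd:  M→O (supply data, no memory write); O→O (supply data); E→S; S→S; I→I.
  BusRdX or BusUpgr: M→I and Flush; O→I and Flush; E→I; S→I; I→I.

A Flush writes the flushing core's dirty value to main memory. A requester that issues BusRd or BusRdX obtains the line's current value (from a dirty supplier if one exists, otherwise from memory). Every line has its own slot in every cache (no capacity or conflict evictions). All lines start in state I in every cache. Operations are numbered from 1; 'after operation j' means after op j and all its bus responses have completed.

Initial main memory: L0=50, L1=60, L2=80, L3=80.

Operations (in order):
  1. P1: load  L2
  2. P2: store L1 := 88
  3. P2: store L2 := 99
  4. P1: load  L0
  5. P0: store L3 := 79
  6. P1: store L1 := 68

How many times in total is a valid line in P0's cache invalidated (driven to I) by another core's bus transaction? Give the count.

  op1 P1: load  L2 → I/E/I on L2; bus BusRd; mem=80
  op2 P2: store L1 := 88 → I/I/M on L1; bus BusRdX; mem=60
  op3 P2: store L2 := 99 → I/I/M on L2; bus BusRdX; mem=80
  op4 P1: load  L0 → I/E/I on L0; bus BusRd; mem=50
  op5 P0: store L3 := 79 → M/I/I on L3; bus BusRdX; mem=80
  op6 P1: store L1 := 68 → I/M/I on L1; bus BusRdX Flush; mem=88

invalidations = 0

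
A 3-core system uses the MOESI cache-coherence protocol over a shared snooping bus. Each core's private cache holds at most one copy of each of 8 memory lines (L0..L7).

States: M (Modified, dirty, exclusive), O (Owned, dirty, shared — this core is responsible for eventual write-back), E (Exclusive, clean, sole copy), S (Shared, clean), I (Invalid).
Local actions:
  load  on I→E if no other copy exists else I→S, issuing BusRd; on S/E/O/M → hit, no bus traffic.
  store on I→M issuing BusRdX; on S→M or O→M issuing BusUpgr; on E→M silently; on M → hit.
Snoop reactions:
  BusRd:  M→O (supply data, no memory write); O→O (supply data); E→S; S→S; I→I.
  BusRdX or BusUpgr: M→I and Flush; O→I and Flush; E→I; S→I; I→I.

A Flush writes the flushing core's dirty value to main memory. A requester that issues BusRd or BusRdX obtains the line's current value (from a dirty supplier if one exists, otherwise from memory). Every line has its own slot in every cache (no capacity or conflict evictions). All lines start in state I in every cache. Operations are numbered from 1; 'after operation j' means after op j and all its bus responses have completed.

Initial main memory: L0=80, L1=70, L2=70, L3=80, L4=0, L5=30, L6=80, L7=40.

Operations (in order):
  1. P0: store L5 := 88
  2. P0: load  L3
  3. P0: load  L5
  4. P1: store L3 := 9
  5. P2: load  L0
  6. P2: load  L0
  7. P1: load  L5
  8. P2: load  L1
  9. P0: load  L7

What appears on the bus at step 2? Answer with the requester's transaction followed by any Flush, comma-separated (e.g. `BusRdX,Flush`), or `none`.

step 1: P0: store L5 := 88  ⟶  MII  (L5)  txn=BusRdX  M[L5]=30
step 2: P0: load  L3  ⟶  EII  (L3)  txn=BusRd  M[L3]=80
step 3: P0: load  L5  ⟶  MII  (L5)  txn=∅  M[L5]=30
step 4: P1: store L3 := 9  ⟶  IMI  (L3)  txn=BusRdX  M[L3]=80
step 5: P2: load  L0  ⟶  IIE  (L0)  txn=BusRd  M[L0]=80
step 6: P2: load  L0  ⟶  IIE  (L0)  txn=∅  M[L0]=80
step 7: P1: load  L5  ⟶  OSI  (L5)  txn=BusRd  M[L5]=30
step 8: P2: load  L1  ⟶  IIE  (L1)  txn=BusRd  M[L1]=70
step 9: P0: load  L7  ⟶  EII  (L7)  txn=BusRd  M[L7]=40

bus = BusRd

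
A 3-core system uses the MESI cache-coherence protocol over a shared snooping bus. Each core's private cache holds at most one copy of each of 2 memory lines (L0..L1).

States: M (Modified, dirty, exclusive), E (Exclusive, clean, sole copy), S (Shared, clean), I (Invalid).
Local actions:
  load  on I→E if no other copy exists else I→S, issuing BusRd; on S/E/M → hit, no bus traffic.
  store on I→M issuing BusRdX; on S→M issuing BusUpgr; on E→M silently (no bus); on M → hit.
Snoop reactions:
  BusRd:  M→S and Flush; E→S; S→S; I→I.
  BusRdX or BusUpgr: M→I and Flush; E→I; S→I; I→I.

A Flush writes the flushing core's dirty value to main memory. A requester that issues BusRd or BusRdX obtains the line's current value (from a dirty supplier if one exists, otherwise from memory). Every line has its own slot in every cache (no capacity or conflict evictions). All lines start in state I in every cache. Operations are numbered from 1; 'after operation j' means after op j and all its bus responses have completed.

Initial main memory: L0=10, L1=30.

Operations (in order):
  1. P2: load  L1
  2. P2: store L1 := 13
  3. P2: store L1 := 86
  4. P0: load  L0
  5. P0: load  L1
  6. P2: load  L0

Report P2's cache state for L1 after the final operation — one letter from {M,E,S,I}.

state = S

step 1: P2: load  L1  ⟶  IIE  (L1)  txn=BusRd  M[L1]=30
step 2: P2: store L1 := 13  ⟶  IIM  (L1)  txn=∅  M[L1]=30
step 3: P2: store L1 := 86  ⟶  IIM  (L1)  txn=∅  M[L1]=30
step 4: P0: load  L0  ⟶  EII  (L0)  txn=BusRd  M[L0]=10
step 5: P0: load  L1  ⟶  SIS  (L1)  txn=BusRd+Flush  M[L1]=86
step 6: P2: load  L0  ⟶  SIS  (L0)  txn=BusRd  M[L0]=10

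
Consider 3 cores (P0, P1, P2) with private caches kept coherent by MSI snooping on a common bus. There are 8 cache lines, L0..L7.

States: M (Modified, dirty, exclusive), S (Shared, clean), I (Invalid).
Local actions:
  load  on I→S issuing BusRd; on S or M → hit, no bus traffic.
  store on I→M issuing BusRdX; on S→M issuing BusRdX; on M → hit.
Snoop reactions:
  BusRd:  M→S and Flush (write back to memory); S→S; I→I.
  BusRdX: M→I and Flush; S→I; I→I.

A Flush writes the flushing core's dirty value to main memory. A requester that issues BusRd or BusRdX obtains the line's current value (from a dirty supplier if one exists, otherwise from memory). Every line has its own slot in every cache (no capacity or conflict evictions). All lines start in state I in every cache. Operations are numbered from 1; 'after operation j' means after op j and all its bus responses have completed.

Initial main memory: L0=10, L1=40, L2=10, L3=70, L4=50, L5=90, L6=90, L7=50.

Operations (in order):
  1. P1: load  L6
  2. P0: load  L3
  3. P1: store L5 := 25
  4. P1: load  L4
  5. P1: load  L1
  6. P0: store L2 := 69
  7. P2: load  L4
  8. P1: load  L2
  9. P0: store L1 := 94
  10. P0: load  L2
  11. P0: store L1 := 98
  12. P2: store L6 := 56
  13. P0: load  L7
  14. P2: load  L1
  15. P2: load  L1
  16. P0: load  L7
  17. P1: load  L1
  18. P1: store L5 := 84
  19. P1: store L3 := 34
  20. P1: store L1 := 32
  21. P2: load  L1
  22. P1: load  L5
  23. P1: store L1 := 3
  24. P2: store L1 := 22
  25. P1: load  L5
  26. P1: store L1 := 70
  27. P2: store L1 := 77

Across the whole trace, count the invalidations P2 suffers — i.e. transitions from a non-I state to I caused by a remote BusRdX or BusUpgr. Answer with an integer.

[1] P1: load  L6 | P0:I, P1:S(90), P2:I | bus: BusRd
[2] P0: load  L3 | P0:S(70), P1:I, P2:I | bus: BusRd
[3] P1: store L5 := 25 | P0:I, P1:M(25), P2:I | bus: BusRdX
[4] P1: load  L4 | P0:I, P1:S(50), P2:I | bus: BusRd
[5] P1: load  L1 | P0:I, P1:S(40), P2:I | bus: BusRd
[6] P0: store L2 := 69 | P0:M(69), P1:I, P2:I | bus: BusRdX
[7] P2: load  L4 | P0:I, P1:S(50), P2:S(50) | bus: BusRd
[8] P1: load  L2 | P0:S(69), P1:S(69), P2:I | bus: BusRd,Flush
[9] P0: store L1 := 94 | P0:M(94), P1:I, P2:I | bus: BusRdX
[10] P0: load  L2 | P0:S(69), P1:S(69), P2:I | bus: none
[11] P0: store L1 := 98 | P0:M(98), P1:I, P2:I | bus: none
[12] P2: store L6 := 56 | P0:I, P1:I, P2:M(56) | bus: BusRdX
[13] P0: load  L7 | P0:S(50), P1:I, P2:I | bus: BusRd
[14] P2: load  L1 | P0:S(98), P1:I, P2:S(98) | bus: BusRd,Flush
[15] P2: load  L1 | P0:S(98), P1:I, P2:S(98) | bus: none
[16] P0: load  L7 | P0:S(50), P1:I, P2:I | bus: none
[17] P1: load  L1 | P0:S(98), P1:S(98), P2:S(98) | bus: BusRd
[18] P1: store L5 := 84 | P0:I, P1:M(84), P2:I | bus: none
[19] P1: store L3 := 34 | P0:I, P1:M(34), P2:I | bus: BusRdX
[20] P1: store L1 := 32 | P0:I, P1:M(32), P2:I | bus: BusRdX
[21] P2: load  L1 | P0:I, P1:S(32), P2:S(32) | bus: BusRd,Flush
[22] P1: load  L5 | P0:I, P1:M(84), P2:I | bus: none
[23] P1: store L1 := 3 | P0:I, P1:M(3), P2:I | bus: BusRdX
[24] P2: store L1 := 22 | P0:I, P1:I, P2:M(22) | bus: BusRdX,Flush
[25] P1: load  L5 | P0:I, P1:M(84), P2:I | bus: none
[26] P1: store L1 := 70 | P0:I, P1:M(70), P2:I | bus: BusRdX,Flush
[27] P2: store L1 := 77 | P0:I, P1:I, P2:M(77) | bus: BusRdX,Flush

invalidations = 3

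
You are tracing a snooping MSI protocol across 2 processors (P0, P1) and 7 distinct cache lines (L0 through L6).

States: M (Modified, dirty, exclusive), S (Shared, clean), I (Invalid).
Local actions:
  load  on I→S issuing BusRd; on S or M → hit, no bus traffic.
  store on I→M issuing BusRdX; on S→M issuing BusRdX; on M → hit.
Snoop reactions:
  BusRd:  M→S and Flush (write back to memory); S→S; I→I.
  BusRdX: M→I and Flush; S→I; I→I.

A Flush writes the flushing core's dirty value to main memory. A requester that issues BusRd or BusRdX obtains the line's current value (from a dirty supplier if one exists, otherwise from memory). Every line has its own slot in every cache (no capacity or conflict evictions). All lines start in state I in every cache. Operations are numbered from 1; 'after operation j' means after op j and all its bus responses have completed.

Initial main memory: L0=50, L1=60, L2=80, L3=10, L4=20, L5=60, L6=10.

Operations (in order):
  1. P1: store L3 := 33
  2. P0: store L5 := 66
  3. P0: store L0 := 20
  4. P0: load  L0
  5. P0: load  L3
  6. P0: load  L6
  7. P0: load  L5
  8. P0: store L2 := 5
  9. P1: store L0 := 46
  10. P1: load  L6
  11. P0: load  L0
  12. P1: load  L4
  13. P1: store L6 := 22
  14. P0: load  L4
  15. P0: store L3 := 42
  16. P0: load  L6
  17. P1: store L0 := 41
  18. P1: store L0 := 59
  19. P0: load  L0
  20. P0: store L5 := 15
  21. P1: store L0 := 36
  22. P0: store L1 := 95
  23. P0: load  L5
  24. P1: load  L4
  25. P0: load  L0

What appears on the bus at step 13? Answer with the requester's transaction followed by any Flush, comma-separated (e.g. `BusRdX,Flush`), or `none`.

  op1 P1: store L3 := 33 → I/M on L3; bus BusRdX; mem=10
  op2 P0: store L5 := 66 → M/I on L5; bus BusRdX; mem=60
  op3 P0: store L0 := 20 → M/I on L0; bus BusRdX; mem=50
  op4 P0: load  L0 → M/I on L0; bus (none); mem=50
  op5 P0: load  L3 → S/S on L3; bus BusRd Flush; mem=33
  op6 P0: load  L6 → S/I on L6; bus BusRd; mem=10
  op7 P0: load  L5 → M/I on L5; bus (none); mem=60
  op8 P0: store L2 := 5 → M/I on L2; bus BusRdX; mem=80
  op9 P1: store L0 := 46 → I/M on L0; bus BusRdX Flush; mem=20
  op10 P1: load  L6 → S/S on L6; bus BusRd; mem=10
  op11 P0: load  L0 → S/S on L0; bus BusRd Flush; mem=46
  op12 P1: load  L4 → I/S on L4; bus BusRd; mem=20
  op13 P1: store L6 := 22 → I/M on L6; bus BusRdX; mem=10
  op14 P0: load  L4 → S/S on L4; bus BusRd; mem=20
  op15 P0: store L3 := 42 → M/I on L3; bus BusRdX; mem=33
  op16 P0: load  L6 → S/S on L6; bus BusRd Flush; mem=22
  op17 P1: store L0 := 41 → I/M on L0; bus BusRdX; mem=46
  op18 P1: store L0 := 59 → I/M on L0; bus (none); mem=46
  op19 P0: load  L0 → S/S on L0; bus BusRd Flush; mem=59
  op20 P0: store L5 := 15 → M/I on L5; bus (none); mem=60
  op21 P1: store L0 := 36 → I/M on L0; bus BusRdX; mem=59
  op22 P0: store L1 := 95 → M/I on L1; bus BusRdX; mem=60
  op23 P0: load  L5 → M/I on L5; bus (none); mem=60
  op24 P1: load  L4 → S/S on L4; bus (none); mem=20
  op25 P0: load  L0 → S/S on L0; bus BusRd Flush; mem=36

bus = BusRdX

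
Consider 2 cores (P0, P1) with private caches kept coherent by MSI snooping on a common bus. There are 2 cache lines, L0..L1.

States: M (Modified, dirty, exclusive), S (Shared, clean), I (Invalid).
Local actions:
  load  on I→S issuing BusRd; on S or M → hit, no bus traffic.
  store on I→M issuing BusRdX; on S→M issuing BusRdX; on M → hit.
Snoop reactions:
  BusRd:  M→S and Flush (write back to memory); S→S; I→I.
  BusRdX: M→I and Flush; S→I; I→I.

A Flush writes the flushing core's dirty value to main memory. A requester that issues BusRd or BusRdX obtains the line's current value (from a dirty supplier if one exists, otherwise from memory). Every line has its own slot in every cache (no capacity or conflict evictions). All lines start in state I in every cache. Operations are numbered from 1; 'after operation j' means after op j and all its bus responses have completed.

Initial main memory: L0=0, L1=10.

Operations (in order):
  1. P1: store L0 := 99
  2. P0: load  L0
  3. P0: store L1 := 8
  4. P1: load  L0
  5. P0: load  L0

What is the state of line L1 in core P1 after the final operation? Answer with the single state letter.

[1] P1: store L0 := 99 | P0:I, P1:M(99) | bus: BusRdX
[2] P0: load  L0 | P0:S(99), P1:S(99) | bus: BusRd,Flush
[3] P0: store L1 := 8 | P0:M(8), P1:I | bus: BusRdX
[4] P1: load  L0 | P0:S(99), P1:S(99) | bus: none
[5] P0: load  L0 | P0:S(99), P1:S(99) | bus: none

state = I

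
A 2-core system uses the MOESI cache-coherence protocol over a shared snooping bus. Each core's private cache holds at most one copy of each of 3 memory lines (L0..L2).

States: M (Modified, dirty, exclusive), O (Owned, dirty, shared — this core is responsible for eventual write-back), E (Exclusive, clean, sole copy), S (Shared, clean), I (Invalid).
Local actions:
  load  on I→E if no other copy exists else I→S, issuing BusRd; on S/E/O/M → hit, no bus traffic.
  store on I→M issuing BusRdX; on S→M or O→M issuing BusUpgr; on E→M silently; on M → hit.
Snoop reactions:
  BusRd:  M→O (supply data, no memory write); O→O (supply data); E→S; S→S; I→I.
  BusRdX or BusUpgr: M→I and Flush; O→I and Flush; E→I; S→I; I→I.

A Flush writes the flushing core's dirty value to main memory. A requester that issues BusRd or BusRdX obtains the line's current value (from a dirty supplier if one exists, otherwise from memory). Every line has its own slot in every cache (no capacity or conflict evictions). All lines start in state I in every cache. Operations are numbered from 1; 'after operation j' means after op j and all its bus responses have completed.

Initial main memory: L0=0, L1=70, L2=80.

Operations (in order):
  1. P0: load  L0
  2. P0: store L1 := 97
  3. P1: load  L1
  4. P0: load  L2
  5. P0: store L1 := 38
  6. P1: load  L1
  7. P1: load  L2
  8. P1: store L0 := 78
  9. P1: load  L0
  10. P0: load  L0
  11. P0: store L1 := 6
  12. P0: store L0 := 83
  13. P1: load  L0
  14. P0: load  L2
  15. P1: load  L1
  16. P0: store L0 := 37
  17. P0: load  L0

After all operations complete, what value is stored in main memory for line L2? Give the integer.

memory[L2] = 80

1. P0: load  L0  bus=[BusRd]  L0: P0=E P1=I  mem[L0]=0
2. P0: store L1 := 97  bus=[BusRdX]  L1: P0=M P1=I  mem[L1]=70
3. P1: load  L1  bus=[BusRd]  L1: P0=O P1=S  mem[L1]=70
4. P0: load  L2  bus=[BusRd]  L2: P0=E P1=I  mem[L2]=80
5. P0: store L1 := 38  bus=[BusUpgr]  L1: P0=M P1=I  mem[L1]=70
6. P1: load  L1  bus=[BusRd]  L1: P0=O P1=S  mem[L1]=70
7. P1: load  L2  bus=[BusRd]  L2: P0=S P1=S  mem[L2]=80
8. P1: store L0 := 78  bus=[BusRdX]  L0: P0=I P1=M  mem[L0]=0
9. P1: load  L0  bus=[-]  L0: P0=I P1=M  mem[L0]=0
10. P0: load  L0  bus=[BusRd]  L0: P0=S P1=O  mem[L0]=0
11. P0: store L1 := 6  bus=[BusUpgr]  L1: P0=M P1=I  mem[L1]=70
12. P0: store L0 := 83  bus=[BusUpgr,Flush]  L0: P0=M P1=I  mem[L0]=78
13. P1: load  L0  bus=[BusRd]  L0: P0=O P1=S  mem[L0]=78
14. P0: load  L2  bus=[-]  L2: P0=S P1=S  mem[L2]=80
15. P1: load  L1  bus=[BusRd]  L1: P0=O P1=S  mem[L1]=70
16. P0: store L0 := 37  bus=[BusUpgr]  L0: P0=M P1=I  mem[L0]=78
17. P0: load  L0  bus=[-]  L0: P0=M P1=I  mem[L0]=78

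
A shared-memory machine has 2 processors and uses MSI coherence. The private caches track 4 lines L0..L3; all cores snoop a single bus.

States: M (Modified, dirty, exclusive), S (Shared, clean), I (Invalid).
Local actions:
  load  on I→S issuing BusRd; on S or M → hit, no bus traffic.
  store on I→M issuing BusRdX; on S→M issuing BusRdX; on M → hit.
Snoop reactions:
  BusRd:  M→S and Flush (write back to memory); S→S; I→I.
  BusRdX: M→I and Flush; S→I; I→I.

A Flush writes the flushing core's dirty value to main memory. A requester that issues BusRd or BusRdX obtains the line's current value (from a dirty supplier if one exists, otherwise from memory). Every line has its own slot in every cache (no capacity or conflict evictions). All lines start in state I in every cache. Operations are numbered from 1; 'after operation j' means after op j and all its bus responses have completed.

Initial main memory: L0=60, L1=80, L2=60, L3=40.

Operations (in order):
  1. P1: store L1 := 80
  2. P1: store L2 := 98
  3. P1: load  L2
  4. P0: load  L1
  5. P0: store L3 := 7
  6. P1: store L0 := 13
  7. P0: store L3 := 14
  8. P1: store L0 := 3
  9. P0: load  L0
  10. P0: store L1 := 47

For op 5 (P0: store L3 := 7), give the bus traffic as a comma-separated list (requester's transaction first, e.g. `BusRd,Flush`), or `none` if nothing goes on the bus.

  op1 P1: store L1 := 80 → I/M on L1; bus BusRdX; mem=80
  op2 P1: store L2 := 98 → I/M on L2; bus BusRdX; mem=60
  op3 P1: load  L2 → I/M on L2; bus (none); mem=60
  op4 P0: load  L1 → S/S on L1; bus BusRd Flush; mem=80
  op5 P0: store L3 := 7 → M/I on L3; bus BusRdX; mem=40
  op6 P1: store L0 := 13 → I/M on L0; bus BusRdX; mem=60
  op7 P0: store L3 := 14 → M/I on L3; bus (none); mem=40
  op8 P1: store L0 := 3 → I/M on L0; bus (none); mem=60
  op9 P0: load  L0 → S/S on L0; bus BusRd Flush; mem=3
  op10 P0: store L1 := 47 → M/I on L1; bus BusRdX; mem=80

bus = BusRdX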